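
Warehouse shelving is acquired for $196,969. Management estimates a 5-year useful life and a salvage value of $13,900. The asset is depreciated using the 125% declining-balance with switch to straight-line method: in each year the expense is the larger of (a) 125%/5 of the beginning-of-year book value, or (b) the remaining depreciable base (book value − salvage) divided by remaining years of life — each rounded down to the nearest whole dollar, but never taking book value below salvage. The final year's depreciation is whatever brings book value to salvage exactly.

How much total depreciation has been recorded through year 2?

$86,173

Depreciable base = $196,969 − $13,900 = $183,069.
Year 1: DB = ⌊$196,969 × 125%/5⌋ = $49,242; SL = ⌊$183,069/5⌋ = $36,613 → take DB $49,242. Book value $147,727.
Year 2: DB = ⌊$147,727 × 125%/5⌋ = $36,931; SL = ⌊$133,827/4⌋ = $33,456 → take DB $36,931. Book value $110,796.
Accumulated through year 2 = $196,969 − $110,796 = $86,173.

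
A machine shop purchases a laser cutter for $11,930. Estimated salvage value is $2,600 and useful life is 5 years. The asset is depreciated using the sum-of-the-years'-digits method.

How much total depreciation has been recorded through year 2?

Depreciable base = $11,930 − $2,600 = $9,330.
Sum of the years' digits = 5+4+3+2+1 = 15.
Year 1: $9,330 × 5/15 = $3,110. Book value $8,820.
Year 2: $9,330 × 4/15 = $2,488. Book value $6,332.
Accumulated through year 2 = $11,930 − $6,332 = $5,598.

$5,598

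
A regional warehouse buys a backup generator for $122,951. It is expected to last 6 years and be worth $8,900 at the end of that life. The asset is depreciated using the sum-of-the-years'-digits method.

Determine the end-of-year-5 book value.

Depreciable base = $122,951 − $8,900 = $114,051.
Sum of the years' digits = 6+5+4+3+2+1 = 21.
Year 1: $114,051 × 6/21 = $32,586. Book value $90,365.
Year 2: $114,051 × 5/21 = $27,155. Book value $63,210.
Year 3: $114,051 × 4/21 = $21,724. Book value $41,486.
Year 4: $114,051 × 3/21 = $16,293. Book value $25,193.
Year 5: $114,051 × 2/21 = $10,862. Book value $14,331.

$14,331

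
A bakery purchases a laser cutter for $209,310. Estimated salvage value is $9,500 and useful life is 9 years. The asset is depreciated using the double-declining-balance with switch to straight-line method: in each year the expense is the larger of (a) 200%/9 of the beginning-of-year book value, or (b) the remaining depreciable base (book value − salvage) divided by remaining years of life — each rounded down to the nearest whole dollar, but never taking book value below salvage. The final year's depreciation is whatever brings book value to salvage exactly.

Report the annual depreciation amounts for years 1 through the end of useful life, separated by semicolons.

Depreciable base = $209,310 − $9,500 = $199,810.
Year 1: DB = ⌊$209,310 × 200%/9⌋ = $46,513; SL = ⌊$199,810/9⌋ = $22,201 → take DB $46,513. Book value $162,797.
Year 2: DB = ⌊$162,797 × 200%/9⌋ = $36,177; SL = ⌊$153,297/8⌋ = $19,162 → take DB $36,177. Book value $126,620.
Year 3: DB = ⌊$126,620 × 200%/9⌋ = $28,137; SL = ⌊$117,120/7⌋ = $16,731 → take DB $28,137. Book value $98,483.
Year 4: DB = ⌊$98,483 × 200%/9⌋ = $21,885; SL = ⌊$88,983/6⌋ = $14,830 → take DB $21,885. Book value $76,598.
Year 5: DB = ⌊$76,598 × 200%/9⌋ = $17,021; SL = ⌊$67,098/5⌋ = $13,419 → take DB $17,021. Book value $59,577.
Year 6: DB = ⌊$59,577 × 200%/9⌋ = $13,239; SL = ⌊$50,077/4⌋ = $12,519 → take DB $13,239. Book value $46,338.
Year 7: DB = ⌊$46,338 × 200%/9⌋ = $10,297; SL = ⌊$36,838/3⌋ = $12,279 → take SL $12,279. Book value $34,059.
Year 8: DB = ⌊$34,059 × 200%/9⌋ = $7,568; SL = ⌊$24,559/2⌋ = $12,279 → take SL $12,279. Book value $21,780.
Year 9 (final): $21,780 − $9,500 = $12,280. Book value $9,500.

$46,513; $36,177; $28,137; $21,885; $17,021; $13,239; $12,279; $12,279; $12,280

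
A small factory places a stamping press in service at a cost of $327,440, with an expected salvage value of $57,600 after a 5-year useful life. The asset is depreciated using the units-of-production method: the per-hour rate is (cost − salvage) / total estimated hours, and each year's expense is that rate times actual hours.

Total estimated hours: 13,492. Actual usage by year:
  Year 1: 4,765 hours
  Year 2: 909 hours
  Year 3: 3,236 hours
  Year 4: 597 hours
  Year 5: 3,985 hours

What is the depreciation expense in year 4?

$11,940

Depreciable base = $327,440 − $57,600 = $269,840.
Rate = $269,840 / 13,492 hours = $20 per hour.
Year 1: 4,765 × $20 = $95,300. Book value $232,140.
Year 2: 909 × $20 = $18,180. Book value $213,960.
Year 3: 3,236 × $20 = $64,720. Book value $149,240.
Year 4: 597 × $20 = $11,940. Book value $137,300.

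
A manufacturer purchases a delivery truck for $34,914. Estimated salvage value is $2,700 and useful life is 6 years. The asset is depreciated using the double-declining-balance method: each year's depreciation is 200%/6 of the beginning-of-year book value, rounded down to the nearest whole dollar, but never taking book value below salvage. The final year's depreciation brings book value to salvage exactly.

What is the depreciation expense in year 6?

Depreciable base = $34,914 − $2,700 = $32,214.
Year 1: ⌊$34,914 × 200%/6⌋ = $11,638. Book value $23,276.
Year 2: ⌊$23,276 × 200%/6⌋ = $7,758. Book value $15,518.
Year 3: ⌊$15,518 × 200%/6⌋ = $5,172. Book value $10,346.
Year 4: ⌊$10,346 × 200%/6⌋ = $3,448. Book value $6,898.
Year 5: ⌊$6,898 × 200%/6⌋ = $2,299. Book value $4,599.
Year 6 (final): $4,599 − $2,700 = $1,899. Book value $2,700.

$1,899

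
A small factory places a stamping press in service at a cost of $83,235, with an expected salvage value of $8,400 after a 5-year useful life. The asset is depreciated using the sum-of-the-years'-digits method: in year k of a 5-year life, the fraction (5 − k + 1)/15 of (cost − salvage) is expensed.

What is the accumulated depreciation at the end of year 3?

$59,868

Depreciable base = $83,235 − $8,400 = $74,835.
Sum of the years' digits = 5+4+3+2+1 = 15.
Year 1: $74,835 × 5/15 = $24,945. Book value $58,290.
Year 2: $74,835 × 4/15 = $19,956. Book value $38,334.
Year 3: $74,835 × 3/15 = $14,967. Book value $23,367.
Accumulated through year 3 = $83,235 − $23,367 = $59,868.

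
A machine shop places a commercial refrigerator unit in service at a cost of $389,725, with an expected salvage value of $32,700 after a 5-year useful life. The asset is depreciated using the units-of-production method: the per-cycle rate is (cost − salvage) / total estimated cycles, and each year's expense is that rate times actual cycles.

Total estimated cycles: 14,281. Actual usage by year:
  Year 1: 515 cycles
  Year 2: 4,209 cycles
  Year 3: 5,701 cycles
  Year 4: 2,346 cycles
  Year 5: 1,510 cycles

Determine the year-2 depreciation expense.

Depreciable base = $389,725 − $32,700 = $357,025.
Rate = $357,025 / 14,281 cycles = $25 per cycle.
Year 1: 515 × $25 = $12,875. Book value $376,850.
Year 2: 4,209 × $25 = $105,225. Book value $271,625.

$105,225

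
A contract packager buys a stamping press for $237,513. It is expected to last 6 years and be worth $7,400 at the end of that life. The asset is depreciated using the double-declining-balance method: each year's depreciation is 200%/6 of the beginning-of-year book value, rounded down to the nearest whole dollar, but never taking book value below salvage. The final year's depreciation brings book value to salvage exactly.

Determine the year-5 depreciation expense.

Depreciable base = $237,513 − $7,400 = $230,113.
Year 1: ⌊$237,513 × 200%/6⌋ = $79,171. Book value $158,342.
Year 2: ⌊$158,342 × 200%/6⌋ = $52,780. Book value $105,562.
Year 3: ⌊$105,562 × 200%/6⌋ = $35,187. Book value $70,375.
Year 4: ⌊$70,375 × 200%/6⌋ = $23,458. Book value $46,917.
Year 5: ⌊$46,917 × 200%/6⌋ = $15,639. Book value $31,278.

$15,639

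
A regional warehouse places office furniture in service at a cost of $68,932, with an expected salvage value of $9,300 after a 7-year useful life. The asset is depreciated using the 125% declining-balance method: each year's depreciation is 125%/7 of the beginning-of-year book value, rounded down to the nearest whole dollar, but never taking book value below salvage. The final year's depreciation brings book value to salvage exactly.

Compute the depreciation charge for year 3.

Depreciable base = $68,932 − $9,300 = $59,632.
Year 1: ⌊$68,932 × 125%/7⌋ = $12,309. Book value $56,623.
Year 2: ⌊$56,623 × 125%/7⌋ = $10,111. Book value $46,512.
Year 3: ⌊$46,512 × 125%/7⌋ = $8,305. Book value $38,207.

$8,305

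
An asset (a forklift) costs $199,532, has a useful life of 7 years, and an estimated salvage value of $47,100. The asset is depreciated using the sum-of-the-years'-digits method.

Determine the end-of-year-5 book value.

$63,432

Depreciable base = $199,532 − $47,100 = $152,432.
Sum of the years' digits = 7+6+5+4+3+2+1 = 28.
Year 1: $152,432 × 7/28 = $38,108. Book value $161,424.
Year 2: $152,432 × 6/28 = $32,664. Book value $128,760.
Year 3: $152,432 × 5/28 = $27,220. Book value $101,540.
Year 4: $152,432 × 4/28 = $21,776. Book value $79,764.
Year 5: $152,432 × 3/28 = $16,332. Book value $63,432.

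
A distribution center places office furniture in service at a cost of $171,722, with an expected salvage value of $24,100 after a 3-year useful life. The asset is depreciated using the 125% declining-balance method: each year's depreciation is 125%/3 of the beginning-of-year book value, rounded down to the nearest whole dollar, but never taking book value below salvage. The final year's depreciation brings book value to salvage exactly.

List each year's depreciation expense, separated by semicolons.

$71,550; $41,738; $34,334

Depreciable base = $171,722 − $24,100 = $147,622.
Year 1: ⌊$171,722 × 125%/3⌋ = $71,550. Book value $100,172.
Year 2: ⌊$100,172 × 125%/3⌋ = $41,738. Book value $58,434.
Year 3 (final): $58,434 − $24,100 = $34,334. Book value $24,100.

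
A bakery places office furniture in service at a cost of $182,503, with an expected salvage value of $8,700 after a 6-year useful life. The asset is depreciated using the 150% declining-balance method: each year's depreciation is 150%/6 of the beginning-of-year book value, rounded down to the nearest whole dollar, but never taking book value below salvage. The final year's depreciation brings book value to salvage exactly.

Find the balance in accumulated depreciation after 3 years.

$105,508

Depreciable base = $182,503 − $8,700 = $173,803.
Year 1: ⌊$182,503 × 150%/6⌋ = $45,625. Book value $136,878.
Year 2: ⌊$136,878 × 150%/6⌋ = $34,219. Book value $102,659.
Year 3: ⌊$102,659 × 150%/6⌋ = $25,664. Book value $76,995.
Accumulated through year 3 = $182,503 − $76,995 = $105,508.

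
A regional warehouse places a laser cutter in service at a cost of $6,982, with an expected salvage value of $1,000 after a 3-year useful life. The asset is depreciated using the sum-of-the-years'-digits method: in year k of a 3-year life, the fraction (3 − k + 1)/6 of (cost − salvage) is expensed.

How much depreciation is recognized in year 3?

Depreciable base = $6,982 − $1,000 = $5,982.
Sum of the years' digits = 3+2+1 = 6.
Year 1: $5,982 × 3/6 = $2,991. Book value $3,991.
Year 2: $5,982 × 2/6 = $1,994. Book value $1,997.
Year 3: $5,982 × 1/6 = $997. Book value $1,000.

$997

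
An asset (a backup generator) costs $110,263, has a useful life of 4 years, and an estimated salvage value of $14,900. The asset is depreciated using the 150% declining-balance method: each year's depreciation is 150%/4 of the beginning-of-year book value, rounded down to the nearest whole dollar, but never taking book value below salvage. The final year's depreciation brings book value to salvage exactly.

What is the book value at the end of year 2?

Depreciable base = $110,263 − $14,900 = $95,363.
Year 1: ⌊$110,263 × 150%/4⌋ = $41,348. Book value $68,915.
Year 2: ⌊$68,915 × 150%/4⌋ = $25,843. Book value $43,072.

$43,072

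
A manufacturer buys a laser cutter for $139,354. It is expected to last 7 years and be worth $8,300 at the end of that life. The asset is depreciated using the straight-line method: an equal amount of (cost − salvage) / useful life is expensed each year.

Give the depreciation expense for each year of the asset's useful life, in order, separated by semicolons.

Depreciable base = $139,354 − $8,300 = $131,054.
Annual expense = $131,054 / 7 = $18,722.
End of year 1: book value $120,632.
End of year 2: book value $101,910.
End of year 3: book value $83,188.
End of year 4: book value $64,466.
End of year 5: book value $45,744.
End of year 6: book value $27,022.
End of year 7: book value $8,300.

$18,722; $18,722; $18,722; $18,722; $18,722; $18,722; $18,722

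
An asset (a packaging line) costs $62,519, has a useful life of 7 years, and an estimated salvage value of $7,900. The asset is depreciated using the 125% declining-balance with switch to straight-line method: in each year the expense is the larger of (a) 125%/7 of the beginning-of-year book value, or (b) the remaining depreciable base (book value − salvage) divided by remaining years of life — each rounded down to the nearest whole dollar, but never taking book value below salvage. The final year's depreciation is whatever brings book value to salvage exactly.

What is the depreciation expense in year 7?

Depreciable base = $62,519 − $7,900 = $54,619.
Year 1: DB = ⌊$62,519 × 125%/7⌋ = $11,164; SL = ⌊$54,619/7⌋ = $7,802 → take DB $11,164. Book value $51,355.
Year 2: DB = ⌊$51,355 × 125%/7⌋ = $9,170; SL = ⌊$43,455/6⌋ = $7,242 → take DB $9,170. Book value $42,185.
Year 3: DB = ⌊$42,185 × 125%/7⌋ = $7,533; SL = ⌊$34,285/5⌋ = $6,857 → take DB $7,533. Book value $34,652.
Year 4: DB = ⌊$34,652 × 125%/7⌋ = $6,187; SL = ⌊$26,752/4⌋ = $6,688 → take SL $6,688. Book value $27,964.
Year 5: DB = ⌊$27,964 × 125%/7⌋ = $4,993; SL = ⌊$20,064/3⌋ = $6,688 → take SL $6,688. Book value $21,276.
Year 6: DB = ⌊$21,276 × 125%/7⌋ = $3,799; SL = ⌊$13,376/2⌋ = $6,688 → take SL $6,688. Book value $14,588.
Year 7 (final): $14,588 − $7,900 = $6,688. Book value $7,900.

$6,688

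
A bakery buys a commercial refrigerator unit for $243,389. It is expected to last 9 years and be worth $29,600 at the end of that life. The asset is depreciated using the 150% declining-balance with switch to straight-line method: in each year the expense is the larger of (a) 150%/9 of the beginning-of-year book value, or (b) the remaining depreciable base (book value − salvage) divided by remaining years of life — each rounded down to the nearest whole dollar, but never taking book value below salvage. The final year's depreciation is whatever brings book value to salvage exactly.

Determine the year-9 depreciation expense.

Depreciable base = $243,389 − $29,600 = $213,789.
Year 1: DB = ⌊$243,389 × 150%/9⌋ = $40,564; SL = ⌊$213,789/9⌋ = $23,754 → take DB $40,564. Book value $202,825.
Year 2: DB = ⌊$202,825 × 150%/9⌋ = $33,804; SL = ⌊$173,225/8⌋ = $21,653 → take DB $33,804. Book value $169,021.
Year 3: DB = ⌊$169,021 × 150%/9⌋ = $28,170; SL = ⌊$139,421/7⌋ = $19,917 → take DB $28,170. Book value $140,851.
Year 4: DB = ⌊$140,851 × 150%/9⌋ = $23,475; SL = ⌊$111,251/6⌋ = $18,541 → take DB $23,475. Book value $117,376.
Year 5: DB = ⌊$117,376 × 150%/9⌋ = $19,562; SL = ⌊$87,776/5⌋ = $17,555 → take DB $19,562. Book value $97,814.
Year 6: DB = ⌊$97,814 × 150%/9⌋ = $16,302; SL = ⌊$68,214/4⌋ = $17,053 → take SL $17,053. Book value $80,761.
Year 7: DB = ⌊$80,761 × 150%/9⌋ = $13,460; SL = ⌊$51,161/3⌋ = $17,053 → take SL $17,053. Book value $63,708.
Year 8: DB = ⌊$63,708 × 150%/9⌋ = $10,618; SL = ⌊$34,108/2⌋ = $17,054 → take SL $17,054. Book value $46,654.
Year 9 (final): $46,654 − $29,600 = $17,054. Book value $29,600.

$17,054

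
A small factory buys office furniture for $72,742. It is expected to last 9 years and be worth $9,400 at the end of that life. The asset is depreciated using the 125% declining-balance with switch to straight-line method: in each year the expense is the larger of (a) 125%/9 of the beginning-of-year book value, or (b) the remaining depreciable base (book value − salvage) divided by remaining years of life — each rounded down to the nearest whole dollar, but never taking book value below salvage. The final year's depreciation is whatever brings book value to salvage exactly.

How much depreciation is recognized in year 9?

Depreciable base = $72,742 − $9,400 = $63,342.
Year 1: DB = ⌊$72,742 × 125%/9⌋ = $10,103; SL = ⌊$63,342/9⌋ = $7,038 → take DB $10,103. Book value $62,639.
Year 2: DB = ⌊$62,639 × 125%/9⌋ = $8,699; SL = ⌊$53,239/8⌋ = $6,654 → take DB $8,699. Book value $53,940.
Year 3: DB = ⌊$53,940 × 125%/9⌋ = $7,491; SL = ⌊$44,540/7⌋ = $6,362 → take DB $7,491. Book value $46,449.
Year 4: DB = ⌊$46,449 × 125%/9⌋ = $6,451; SL = ⌊$37,049/6⌋ = $6,174 → take DB $6,451. Book value $39,998.
Year 5: DB = ⌊$39,998 × 125%/9⌋ = $5,555; SL = ⌊$30,598/5⌋ = $6,119 → take SL $6,119. Book value $33,879.
Year 6: DB = ⌊$33,879 × 125%/9⌋ = $4,705; SL = ⌊$24,479/4⌋ = $6,119 → take SL $6,119. Book value $27,760.
Year 7: DB = ⌊$27,760 × 125%/9⌋ = $3,855; SL = ⌊$18,360/3⌋ = $6,120 → take SL $6,120. Book value $21,640.
Year 8: DB = ⌊$21,640 × 125%/9⌋ = $3,005; SL = ⌊$12,240/2⌋ = $6,120 → take SL $6,120. Book value $15,520.
Year 9 (final): $15,520 − $9,400 = $6,120. Book value $9,400.

$6,120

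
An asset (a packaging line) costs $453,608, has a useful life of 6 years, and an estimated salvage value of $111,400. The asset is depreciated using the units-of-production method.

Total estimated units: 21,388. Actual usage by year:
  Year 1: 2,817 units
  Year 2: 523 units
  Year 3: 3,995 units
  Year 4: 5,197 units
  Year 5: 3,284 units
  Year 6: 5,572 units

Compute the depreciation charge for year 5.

Depreciable base = $453,608 − $111,400 = $342,208.
Rate = $342,208 / 21,388 units = $16 per unit.
Year 1: 2,817 × $16 = $45,072. Book value $408,536.
Year 2: 523 × $16 = $8,368. Book value $400,168.
Year 3: 3,995 × $16 = $63,920. Book value $336,248.
Year 4: 5,197 × $16 = $83,152. Book value $253,096.
Year 5: 3,284 × $16 = $52,544. Book value $200,552.

$52,544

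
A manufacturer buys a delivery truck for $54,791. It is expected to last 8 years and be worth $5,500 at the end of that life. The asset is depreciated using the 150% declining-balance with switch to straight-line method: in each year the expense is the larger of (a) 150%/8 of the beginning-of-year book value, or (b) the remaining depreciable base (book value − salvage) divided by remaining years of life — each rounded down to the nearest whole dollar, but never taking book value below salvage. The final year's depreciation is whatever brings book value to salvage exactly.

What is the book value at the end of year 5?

$19,285

Depreciable base = $54,791 − $5,500 = $49,291.
Year 1: DB = ⌊$54,791 × 150%/8⌋ = $10,273; SL = ⌊$49,291/8⌋ = $6,161 → take DB $10,273. Book value $44,518.
Year 2: DB = ⌊$44,518 × 150%/8⌋ = $8,347; SL = ⌊$39,018/7⌋ = $5,574 → take DB $8,347. Book value $36,171.
Year 3: DB = ⌊$36,171 × 150%/8⌋ = $6,782; SL = ⌊$30,671/6⌋ = $5,111 → take DB $6,782. Book value $29,389.
Year 4: DB = ⌊$29,389 × 150%/8⌋ = $5,510; SL = ⌊$23,889/5⌋ = $4,777 → take DB $5,510. Book value $23,879.
Year 5: DB = ⌊$23,879 × 150%/8⌋ = $4,477; SL = ⌊$18,379/4⌋ = $4,594 → take SL $4,594. Book value $19,285.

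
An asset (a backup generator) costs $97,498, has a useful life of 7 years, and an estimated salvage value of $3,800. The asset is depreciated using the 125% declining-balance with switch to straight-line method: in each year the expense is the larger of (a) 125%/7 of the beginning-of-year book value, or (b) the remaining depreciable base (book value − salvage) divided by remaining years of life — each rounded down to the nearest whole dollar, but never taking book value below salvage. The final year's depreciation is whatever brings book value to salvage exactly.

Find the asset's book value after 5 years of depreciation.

Depreciable base = $97,498 − $3,800 = $93,698.
Year 1: DB = ⌊$97,498 × 125%/7⌋ = $17,410; SL = ⌊$93,698/7⌋ = $13,385 → take DB $17,410. Book value $80,088.
Year 2: DB = ⌊$80,088 × 125%/7⌋ = $14,301; SL = ⌊$76,288/6⌋ = $12,714 → take DB $14,301. Book value $65,787.
Year 3: DB = ⌊$65,787 × 125%/7⌋ = $11,747; SL = ⌊$61,987/5⌋ = $12,397 → take SL $12,397. Book value $53,390.
Year 4: DB = ⌊$53,390 × 125%/7⌋ = $9,533; SL = ⌊$49,590/4⌋ = $12,397 → take SL $12,397. Book value $40,993.
Year 5: DB = ⌊$40,993 × 125%/7⌋ = $7,320; SL = ⌊$37,193/3⌋ = $12,397 → take SL $12,397. Book value $28,596.

$28,596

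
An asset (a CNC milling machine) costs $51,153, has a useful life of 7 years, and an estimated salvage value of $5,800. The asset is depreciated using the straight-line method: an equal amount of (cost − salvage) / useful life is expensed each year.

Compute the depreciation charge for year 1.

Depreciable base = $51,153 − $5,800 = $45,353.
Annual expense = $45,353 / 7 = $6,479.

$6,479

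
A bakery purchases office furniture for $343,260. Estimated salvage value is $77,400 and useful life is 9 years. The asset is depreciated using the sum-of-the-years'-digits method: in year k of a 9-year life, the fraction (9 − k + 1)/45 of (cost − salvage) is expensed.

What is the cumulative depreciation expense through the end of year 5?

$206,780

Depreciable base = $343,260 − $77,400 = $265,860.
Sum of the years' digits = 9+8+7+6+5+4+3+2+1 = 45.
Year 1: $265,860 × 9/45 = $53,172. Book value $290,088.
Year 2: $265,860 × 8/45 = $47,264. Book value $242,824.
Year 3: $265,860 × 7/45 = $41,356. Book value $201,468.
Year 4: $265,860 × 6/45 = $35,448. Book value $166,020.
Year 5: $265,860 × 5/45 = $29,540. Book value $136,480.
Accumulated through year 5 = $343,260 − $136,480 = $206,780.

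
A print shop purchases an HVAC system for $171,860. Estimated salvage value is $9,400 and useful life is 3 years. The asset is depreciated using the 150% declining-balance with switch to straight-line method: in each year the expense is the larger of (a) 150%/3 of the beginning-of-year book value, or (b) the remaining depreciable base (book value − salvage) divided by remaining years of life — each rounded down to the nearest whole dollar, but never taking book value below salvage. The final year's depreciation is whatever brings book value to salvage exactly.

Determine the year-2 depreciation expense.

Depreciable base = $171,860 − $9,400 = $162,460.
Year 1: DB = ⌊$171,860 × 150%/3⌋ = $85,930; SL = ⌊$162,460/3⌋ = $54,153 → take DB $85,930. Book value $85,930.
Year 2: DB = ⌊$85,930 × 150%/3⌋ = $42,965; SL = ⌊$76,530/2⌋ = $38,265 → take DB $42,965. Book value $42,965.

$42,965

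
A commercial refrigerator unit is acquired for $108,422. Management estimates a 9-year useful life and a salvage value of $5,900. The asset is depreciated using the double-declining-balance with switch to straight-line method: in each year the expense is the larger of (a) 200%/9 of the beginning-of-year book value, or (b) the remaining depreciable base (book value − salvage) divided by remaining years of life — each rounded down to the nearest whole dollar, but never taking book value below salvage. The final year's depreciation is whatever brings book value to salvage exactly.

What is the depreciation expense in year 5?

Depreciable base = $108,422 − $5,900 = $102,522.
Year 1: DB = ⌊$108,422 × 200%/9⌋ = $24,093; SL = ⌊$102,522/9⌋ = $11,391 → take DB $24,093. Book value $84,329.
Year 2: DB = ⌊$84,329 × 200%/9⌋ = $18,739; SL = ⌊$78,429/8⌋ = $9,803 → take DB $18,739. Book value $65,590.
Year 3: DB = ⌊$65,590 × 200%/9⌋ = $14,575; SL = ⌊$59,690/7⌋ = $8,527 → take DB $14,575. Book value $51,015.
Year 4: DB = ⌊$51,015 × 200%/9⌋ = $11,336; SL = ⌊$45,115/6⌋ = $7,519 → take DB $11,336. Book value $39,679.
Year 5: DB = ⌊$39,679 × 200%/9⌋ = $8,817; SL = ⌊$33,779/5⌋ = $6,755 → take DB $8,817. Book value $30,862.

$8,817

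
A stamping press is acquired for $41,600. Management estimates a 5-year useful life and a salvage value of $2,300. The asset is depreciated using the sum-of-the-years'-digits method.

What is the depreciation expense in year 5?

$2,620

Depreciable base = $41,600 − $2,300 = $39,300.
Sum of the years' digits = 5+4+3+2+1 = 15.
Year 1: $39,300 × 5/15 = $13,100. Book value $28,500.
Year 2: $39,300 × 4/15 = $10,480. Book value $18,020.
Year 3: $39,300 × 3/15 = $7,860. Book value $10,160.
Year 4: $39,300 × 2/15 = $5,240. Book value $4,920.
Year 5: $39,300 × 1/15 = $2,620. Book value $2,300.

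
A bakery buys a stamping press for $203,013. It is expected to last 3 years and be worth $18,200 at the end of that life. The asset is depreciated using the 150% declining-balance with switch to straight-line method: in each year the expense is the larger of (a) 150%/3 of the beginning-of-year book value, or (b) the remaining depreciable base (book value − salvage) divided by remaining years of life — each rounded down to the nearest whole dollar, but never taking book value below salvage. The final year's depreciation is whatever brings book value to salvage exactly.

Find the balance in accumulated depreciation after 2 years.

Depreciable base = $203,013 − $18,200 = $184,813.
Year 1: DB = ⌊$203,013 × 150%/3⌋ = $101,506; SL = ⌊$184,813/3⌋ = $61,604 → take DB $101,506. Book value $101,507.
Year 2: DB = ⌊$101,507 × 150%/3⌋ = $50,753; SL = ⌊$83,307/2⌋ = $41,653 → take DB $50,753. Book value $50,754.
Accumulated through year 2 = $203,013 − $50,754 = $152,259.

$152,259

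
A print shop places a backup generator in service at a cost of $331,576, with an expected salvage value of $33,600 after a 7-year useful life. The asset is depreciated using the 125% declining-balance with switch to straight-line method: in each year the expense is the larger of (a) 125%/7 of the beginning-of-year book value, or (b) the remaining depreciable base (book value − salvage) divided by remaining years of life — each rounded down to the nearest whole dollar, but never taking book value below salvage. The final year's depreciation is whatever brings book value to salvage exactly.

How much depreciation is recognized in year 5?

$37,545

Depreciable base = $331,576 − $33,600 = $297,976.
Year 1: DB = ⌊$331,576 × 125%/7⌋ = $59,210; SL = ⌊$297,976/7⌋ = $42,568 → take DB $59,210. Book value $272,366.
Year 2: DB = ⌊$272,366 × 125%/7⌋ = $48,636; SL = ⌊$238,766/6⌋ = $39,794 → take DB $48,636. Book value $223,730.
Year 3: DB = ⌊$223,730 × 125%/7⌋ = $39,951; SL = ⌊$190,130/5⌋ = $38,026 → take DB $39,951. Book value $183,779.
Year 4: DB = ⌊$183,779 × 125%/7⌋ = $32,817; SL = ⌊$150,179/4⌋ = $37,544 → take SL $37,544. Book value $146,235.
Year 5: DB = ⌊$146,235 × 125%/7⌋ = $26,113; SL = ⌊$112,635/3⌋ = $37,545 → take SL $37,545. Book value $108,690.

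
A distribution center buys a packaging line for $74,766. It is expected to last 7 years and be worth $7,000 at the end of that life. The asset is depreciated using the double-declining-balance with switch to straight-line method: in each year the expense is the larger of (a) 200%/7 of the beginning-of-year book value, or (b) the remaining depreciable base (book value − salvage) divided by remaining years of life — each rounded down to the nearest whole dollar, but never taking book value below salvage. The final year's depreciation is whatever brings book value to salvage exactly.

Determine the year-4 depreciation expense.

$7,785

Depreciable base = $74,766 − $7,000 = $67,766.
Year 1: DB = ⌊$74,766 × 200%/7⌋ = $21,361; SL = ⌊$67,766/7⌋ = $9,680 → take DB $21,361. Book value $53,405.
Year 2: DB = ⌊$53,405 × 200%/7⌋ = $15,258; SL = ⌊$46,405/6⌋ = $7,734 → take DB $15,258. Book value $38,147.
Year 3: DB = ⌊$38,147 × 200%/7⌋ = $10,899; SL = ⌊$31,147/5⌋ = $6,229 → take DB $10,899. Book value $27,248.
Year 4: DB = ⌊$27,248 × 200%/7⌋ = $7,785; SL = ⌊$20,248/4⌋ = $5,062 → take DB $7,785. Book value $19,463.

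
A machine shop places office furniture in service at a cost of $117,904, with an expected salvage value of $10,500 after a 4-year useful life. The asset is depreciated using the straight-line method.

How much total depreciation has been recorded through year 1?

$26,851

Depreciable base = $117,904 − $10,500 = $107,404.
Annual expense = $107,404 / 4 = $26,851.
End of year 1: book value $91,053.
Accumulated through year 1 = $117,904 − $91,053 = $26,851.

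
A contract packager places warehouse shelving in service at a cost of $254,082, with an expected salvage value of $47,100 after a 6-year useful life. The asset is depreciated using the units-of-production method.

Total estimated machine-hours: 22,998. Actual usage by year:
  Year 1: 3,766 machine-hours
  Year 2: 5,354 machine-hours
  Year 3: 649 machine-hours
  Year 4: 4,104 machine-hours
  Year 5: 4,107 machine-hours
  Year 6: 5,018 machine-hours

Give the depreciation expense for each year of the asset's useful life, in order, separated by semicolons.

Depreciable base = $254,082 − $47,100 = $206,982.
Rate = $206,982 / 22,998 machine-hours = $9 per machine-hour.
Year 1: 3,766 × $9 = $33,894. Book value $220,188.
Year 2: 5,354 × $9 = $48,186. Book value $172,002.
Year 3: 649 × $9 = $5,841. Book value $166,161.
Year 4: 4,104 × $9 = $36,936. Book value $129,225.
Year 5: 4,107 × $9 = $36,963. Book value $92,262.
Year 6: 5,018 × $9 = $45,162. Book value $47,100.

$33,894; $48,186; $5,841; $36,936; $36,963; $45,162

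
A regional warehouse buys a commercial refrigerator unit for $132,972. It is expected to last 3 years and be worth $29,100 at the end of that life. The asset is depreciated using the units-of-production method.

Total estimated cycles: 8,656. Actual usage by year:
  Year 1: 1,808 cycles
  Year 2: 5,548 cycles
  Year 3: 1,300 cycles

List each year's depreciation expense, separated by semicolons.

$21,696; $66,576; $15,600

Depreciable base = $132,972 − $29,100 = $103,872.
Rate = $103,872 / 8,656 cycles = $12 per cycle.
Year 1: 1,808 × $12 = $21,696. Book value $111,276.
Year 2: 5,548 × $12 = $66,576. Book value $44,700.
Year 3: 1,300 × $12 = $15,600. Book value $29,100.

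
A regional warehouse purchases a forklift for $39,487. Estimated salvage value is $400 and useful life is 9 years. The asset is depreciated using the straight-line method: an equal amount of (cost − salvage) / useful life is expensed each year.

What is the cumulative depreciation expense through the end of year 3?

$13,029

Depreciable base = $39,487 − $400 = $39,087.
Annual expense = $39,087 / 9 = $4,343.
End of year 1: book value $35,144.
End of year 2: book value $30,801.
End of year 3: book value $26,458.
Accumulated through year 3 = $39,487 − $26,458 = $13,029.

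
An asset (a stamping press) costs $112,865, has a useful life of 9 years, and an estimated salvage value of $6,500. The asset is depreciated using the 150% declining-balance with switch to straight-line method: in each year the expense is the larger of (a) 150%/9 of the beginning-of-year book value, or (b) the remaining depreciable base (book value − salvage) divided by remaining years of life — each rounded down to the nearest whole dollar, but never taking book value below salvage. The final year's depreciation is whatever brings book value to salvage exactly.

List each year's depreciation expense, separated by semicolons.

Depreciable base = $112,865 − $6,500 = $106,365.
Year 1: DB = ⌊$112,865 × 150%/9⌋ = $18,810; SL = ⌊$106,365/9⌋ = $11,818 → take DB $18,810. Book value $94,055.
Year 2: DB = ⌊$94,055 × 150%/9⌋ = $15,675; SL = ⌊$87,555/8⌋ = $10,944 → take DB $15,675. Book value $78,380.
Year 3: DB = ⌊$78,380 × 150%/9⌋ = $13,063; SL = ⌊$71,880/7⌋ = $10,268 → take DB $13,063. Book value $65,317.
Year 4: DB = ⌊$65,317 × 150%/9⌋ = $10,886; SL = ⌊$58,817/6⌋ = $9,802 → take DB $10,886. Book value $54,431.
Year 5: DB = ⌊$54,431 × 150%/9⌋ = $9,071; SL = ⌊$47,931/5⌋ = $9,586 → take SL $9,586. Book value $44,845.
Year 6: DB = ⌊$44,845 × 150%/9⌋ = $7,474; SL = ⌊$38,345/4⌋ = $9,586 → take SL $9,586. Book value $35,259.
Year 7: DB = ⌊$35,259 × 150%/9⌋ = $5,876; SL = ⌊$28,759/3⌋ = $9,586 → take SL $9,586. Book value $25,673.
Year 8: DB = ⌊$25,673 × 150%/9⌋ = $4,278; SL = ⌊$19,173/2⌋ = $9,586 → take SL $9,586. Book value $16,087.
Year 9 (final): $16,087 − $6,500 = $9,587. Book value $6,500.

$18,810; $15,675; $13,063; $10,886; $9,586; $9,586; $9,586; $9,586; $9,587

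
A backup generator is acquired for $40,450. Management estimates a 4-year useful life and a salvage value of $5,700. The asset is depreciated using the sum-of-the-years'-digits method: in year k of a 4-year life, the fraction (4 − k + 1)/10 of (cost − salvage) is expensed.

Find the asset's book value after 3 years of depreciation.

$9,175

Depreciable base = $40,450 − $5,700 = $34,750.
Sum of the years' digits = 4+3+2+1 = 10.
Year 1: $34,750 × 4/10 = $13,900. Book value $26,550.
Year 2: $34,750 × 3/10 = $10,425. Book value $16,125.
Year 3: $34,750 × 2/10 = $6,950. Book value $9,175.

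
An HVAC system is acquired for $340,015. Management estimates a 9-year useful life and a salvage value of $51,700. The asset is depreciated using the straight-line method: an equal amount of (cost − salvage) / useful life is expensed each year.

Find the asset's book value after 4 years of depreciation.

$211,875

Depreciable base = $340,015 − $51,700 = $288,315.
Annual expense = $288,315 / 9 = $32,035.
End of year 1: book value $307,980.
End of year 2: book value $275,945.
End of year 3: book value $243,910.
End of year 4: book value $211,875.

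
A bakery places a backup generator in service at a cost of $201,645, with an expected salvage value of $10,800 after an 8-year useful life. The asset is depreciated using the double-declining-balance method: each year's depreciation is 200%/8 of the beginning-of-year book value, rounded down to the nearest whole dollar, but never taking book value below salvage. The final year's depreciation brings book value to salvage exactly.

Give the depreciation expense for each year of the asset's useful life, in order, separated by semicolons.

$50,411; $37,808; $28,356; $21,267; $15,950; $11,963; $8,972; $16,118

Depreciable base = $201,645 − $10,800 = $190,845.
Year 1: ⌊$201,645 × 200%/8⌋ = $50,411. Book value $151,234.
Year 2: ⌊$151,234 × 200%/8⌋ = $37,808. Book value $113,426.
Year 3: ⌊$113,426 × 200%/8⌋ = $28,356. Book value $85,070.
Year 4: ⌊$85,070 × 200%/8⌋ = $21,267. Book value $63,803.
Year 5: ⌊$63,803 × 200%/8⌋ = $15,950. Book value $47,853.
Year 6: ⌊$47,853 × 200%/8⌋ = $11,963. Book value $35,890.
Year 7: ⌊$35,890 × 200%/8⌋ = $8,972. Book value $26,918.
Year 8 (final): $26,918 − $10,800 = $16,118. Book value $10,800.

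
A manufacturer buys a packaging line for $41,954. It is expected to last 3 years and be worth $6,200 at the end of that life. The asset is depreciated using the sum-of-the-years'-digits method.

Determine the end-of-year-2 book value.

Depreciable base = $41,954 − $6,200 = $35,754.
Sum of the years' digits = 3+2+1 = 6.
Year 1: $35,754 × 3/6 = $17,877. Book value $24,077.
Year 2: $35,754 × 2/6 = $11,918. Book value $12,159.

$12,159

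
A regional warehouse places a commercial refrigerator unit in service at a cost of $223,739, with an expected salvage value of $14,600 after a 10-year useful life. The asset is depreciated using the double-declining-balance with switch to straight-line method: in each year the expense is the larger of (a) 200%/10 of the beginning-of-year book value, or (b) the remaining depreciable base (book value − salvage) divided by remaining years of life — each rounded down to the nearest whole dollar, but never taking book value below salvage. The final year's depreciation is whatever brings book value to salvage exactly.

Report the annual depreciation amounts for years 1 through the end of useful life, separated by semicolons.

Depreciable base = $223,739 − $14,600 = $209,139.
Year 1: DB = ⌊$223,739 × 200%/10⌋ = $44,747; SL = ⌊$209,139/10⌋ = $20,913 → take DB $44,747. Book value $178,992.
Year 2: DB = ⌊$178,992 × 200%/10⌋ = $35,798; SL = ⌊$164,392/9⌋ = $18,265 → take DB $35,798. Book value $143,194.
Year 3: DB = ⌊$143,194 × 200%/10⌋ = $28,638; SL = ⌊$128,594/8⌋ = $16,074 → take DB $28,638. Book value $114,556.
Year 4: DB = ⌊$114,556 × 200%/10⌋ = $22,911; SL = ⌊$99,956/7⌋ = $14,279 → take DB $22,911. Book value $91,645.
Year 5: DB = ⌊$91,645 × 200%/10⌋ = $18,329; SL = ⌊$77,045/6⌋ = $12,840 → take DB $18,329. Book value $73,316.
Year 6: DB = ⌊$73,316 × 200%/10⌋ = $14,663; SL = ⌊$58,716/5⌋ = $11,743 → take DB $14,663. Book value $58,653.
Year 7: DB = ⌊$58,653 × 200%/10⌋ = $11,730; SL = ⌊$44,053/4⌋ = $11,013 → take DB $11,730. Book value $46,923.
Year 8: DB = ⌊$46,923 × 200%/10⌋ = $9,384; SL = ⌊$32,323/3⌋ = $10,774 → take SL $10,774. Book value $36,149.
Year 9: DB = ⌊$36,149 × 200%/10⌋ = $7,229; SL = ⌊$21,549/2⌋ = $10,774 → take SL $10,774. Book value $25,375.
Year 10 (final): $25,375 − $14,600 = $10,775. Book value $14,600.

$44,747; $35,798; $28,638; $22,911; $18,329; $14,663; $11,730; $10,774; $10,774; $10,775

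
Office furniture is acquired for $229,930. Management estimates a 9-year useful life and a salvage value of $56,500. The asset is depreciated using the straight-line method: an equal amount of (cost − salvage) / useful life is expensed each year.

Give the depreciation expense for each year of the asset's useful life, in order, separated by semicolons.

$19,270; $19,270; $19,270; $19,270; $19,270; $19,270; $19,270; $19,270; $19,270

Depreciable base = $229,930 − $56,500 = $173,430.
Annual expense = $173,430 / 9 = $19,270.
End of year 1: book value $210,660.
End of year 2: book value $191,390.
End of year 3: book value $172,120.
End of year 4: book value $152,850.
End of year 5: book value $133,580.
End of year 6: book value $114,310.
End of year 7: book value $95,040.
End of year 8: book value $75,770.
End of year 9: book value $56,500.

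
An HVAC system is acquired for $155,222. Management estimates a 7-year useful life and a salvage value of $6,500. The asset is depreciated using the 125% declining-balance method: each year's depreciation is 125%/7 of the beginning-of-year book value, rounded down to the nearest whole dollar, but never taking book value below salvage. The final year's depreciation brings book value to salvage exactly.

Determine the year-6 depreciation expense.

$10,366

Depreciable base = $155,222 − $6,500 = $148,722.
Year 1: ⌊$155,222 × 125%/7⌋ = $27,718. Book value $127,504.
Year 2: ⌊$127,504 × 125%/7⌋ = $22,768. Book value $104,736.
Year 3: ⌊$104,736 × 125%/7⌋ = $18,702. Book value $86,034.
Year 4: ⌊$86,034 × 125%/7⌋ = $15,363. Book value $70,671.
Year 5: ⌊$70,671 × 125%/7⌋ = $12,619. Book value $58,052.
Year 6: ⌊$58,052 × 125%/7⌋ = $10,366. Book value $47,686.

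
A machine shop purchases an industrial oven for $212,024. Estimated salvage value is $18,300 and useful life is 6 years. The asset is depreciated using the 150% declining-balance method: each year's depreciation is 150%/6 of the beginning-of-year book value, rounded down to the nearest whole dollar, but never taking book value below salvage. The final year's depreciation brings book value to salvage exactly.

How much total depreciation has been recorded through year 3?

$122,576

Depreciable base = $212,024 − $18,300 = $193,724.
Year 1: ⌊$212,024 × 150%/6⌋ = $53,006. Book value $159,018.
Year 2: ⌊$159,018 × 150%/6⌋ = $39,754. Book value $119,264.
Year 3: ⌊$119,264 × 150%/6⌋ = $29,816. Book value $89,448.
Accumulated through year 3 = $212,024 − $89,448 = $122,576.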